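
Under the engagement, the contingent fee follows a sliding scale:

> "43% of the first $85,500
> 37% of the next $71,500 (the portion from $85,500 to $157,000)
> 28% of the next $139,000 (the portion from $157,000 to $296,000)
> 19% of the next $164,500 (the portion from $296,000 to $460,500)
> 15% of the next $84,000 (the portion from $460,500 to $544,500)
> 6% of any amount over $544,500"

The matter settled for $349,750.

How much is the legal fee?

First $85,500 at 43% = $36,765.00
Next $71,500 at 37% = $26,455.00
Next $139,000 at 28% = $38,920.00
Remaining $53,750 at 19% = $10,212.50
Fee: $36,765.00 + $26,455.00 + $38,920.00 + $10,212.50 = $112,352.50

$112,352.50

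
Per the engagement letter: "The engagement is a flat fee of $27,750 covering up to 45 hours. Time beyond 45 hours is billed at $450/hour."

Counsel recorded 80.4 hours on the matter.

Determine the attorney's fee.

$43,680.00

Flat fee: $27,750.00
Excess hours: 80.4 − 45 = 35.4
Overrun: 35.4 × $450 = $15,930.00
Total: $27,750.00 + $15,930.00 = $43,680.00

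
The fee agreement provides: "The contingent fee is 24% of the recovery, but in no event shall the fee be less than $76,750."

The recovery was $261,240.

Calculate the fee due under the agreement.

24% of $261,240 = $62,697.60
That is below the $76,750 minimum, so the minimum applies.

$76,750.00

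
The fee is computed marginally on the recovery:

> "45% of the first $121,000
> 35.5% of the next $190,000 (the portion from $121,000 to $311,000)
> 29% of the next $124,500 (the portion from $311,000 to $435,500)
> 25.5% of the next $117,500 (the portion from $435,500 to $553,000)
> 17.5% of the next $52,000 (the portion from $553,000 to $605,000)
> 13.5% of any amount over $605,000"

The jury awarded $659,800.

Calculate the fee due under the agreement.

First $121,000 at 45% = $54,450.00
Next $190,000 at 35.5% = $67,450.00
Next $124,500 at 29% = $36,105.00
Next $117,500 at 25.5% = $29,962.50
Next $52,000 at 17.5% = $9,100.00
Remaining $54,800 at 13.5% = $7,398.00
Fee: $54,450.00 + $67,450.00 + $36,105.00 + $29,962.50 + $9,100.00 + $7,398.00 = $204,465.50

$204,465.50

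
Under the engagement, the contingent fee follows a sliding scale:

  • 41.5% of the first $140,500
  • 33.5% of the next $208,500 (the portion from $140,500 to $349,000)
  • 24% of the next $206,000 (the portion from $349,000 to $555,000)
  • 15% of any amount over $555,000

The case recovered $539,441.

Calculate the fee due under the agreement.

First $140,500 at 41.5% = $58,307.50
Next $208,500 at 33.5% = $69,847.50
Remaining $190,441 at 24% = $45,705.84
Fee: $58,307.50 + $69,847.50 + $45,705.84 = $173,860.84

$173,860.84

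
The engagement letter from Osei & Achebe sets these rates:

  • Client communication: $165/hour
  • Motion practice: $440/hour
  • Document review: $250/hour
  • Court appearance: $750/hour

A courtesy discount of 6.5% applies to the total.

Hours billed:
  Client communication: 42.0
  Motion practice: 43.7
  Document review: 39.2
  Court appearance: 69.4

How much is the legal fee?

Client communication: 42.0 × $165 = $6,930.00
Motion practice: 43.7 × $440 = $19,228.00
Document review: 39.2 × $250 = $9,800.00
Court appearance: 69.4 × $750 = $52,050.00
Subtotal: $88,008.00
Less 6.5% discount: −$5,720.52
Total: $88,008.00 − $5,720.52 = $82,287.48

$82,287.48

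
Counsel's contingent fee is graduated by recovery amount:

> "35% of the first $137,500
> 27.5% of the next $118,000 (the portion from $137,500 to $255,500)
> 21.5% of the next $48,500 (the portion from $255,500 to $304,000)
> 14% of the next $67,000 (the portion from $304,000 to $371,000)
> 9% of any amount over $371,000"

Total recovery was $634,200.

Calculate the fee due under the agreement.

$124,070.50

First $137,500 at 35% = $48,125.00
Next $118,000 at 27.5% = $32,450.00
Next $48,500 at 21.5% = $10,427.50
Next $67,000 at 14% = $9,380.00
Remaining $263,200 at 9% = $23,688.00
Fee: $48,125.00 + $32,450.00 + $10,427.50 + $9,380.00 + $23,688.00 = $124,070.50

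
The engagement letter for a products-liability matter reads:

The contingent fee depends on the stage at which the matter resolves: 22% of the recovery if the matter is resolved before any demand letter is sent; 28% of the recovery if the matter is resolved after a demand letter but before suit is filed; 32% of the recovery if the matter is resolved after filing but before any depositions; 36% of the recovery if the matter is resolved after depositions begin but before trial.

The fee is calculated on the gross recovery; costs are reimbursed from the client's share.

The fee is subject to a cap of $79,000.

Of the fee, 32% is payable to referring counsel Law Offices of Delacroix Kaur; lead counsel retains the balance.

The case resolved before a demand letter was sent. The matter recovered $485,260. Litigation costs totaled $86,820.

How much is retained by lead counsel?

Fee base is the gross recovery, $485,260; costs are reimbursed separately.
The matter resolved before a demand letter was sent, so the 22% rate applies.
$485,260 × 22% = $106,757.20
$106,757.20 exceeds the $79,000 cap, so the fee is capped at $79,000.00.
Referral share: 32% of $79,000.00 = $25,280.00; lead counsel retains $79,000.00 − $25,280.00 = $53,720.00.

$53,720.00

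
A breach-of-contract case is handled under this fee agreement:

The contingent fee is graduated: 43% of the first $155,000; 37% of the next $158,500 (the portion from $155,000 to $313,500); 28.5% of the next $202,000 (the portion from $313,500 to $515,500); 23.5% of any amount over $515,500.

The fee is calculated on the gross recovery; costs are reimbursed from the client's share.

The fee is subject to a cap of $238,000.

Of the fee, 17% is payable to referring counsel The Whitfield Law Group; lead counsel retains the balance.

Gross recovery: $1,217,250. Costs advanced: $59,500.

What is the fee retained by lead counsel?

Fee base is the gross recovery, $1,217,250; costs are reimbursed separately.
First $155,000 at 43% = $66,650.00
Next $158,500 at 37% = $58,645.00
Next $202,000 at 28.5% = $57,570.00
Remaining $701,750 at 23.5% = $164,911.25
Fee: $66,650.00 + $58,645.00 + $57,570.00 + $164,911.25 = $347,776.25
$347,776.25 exceeds the $238,000 cap, so the fee is capped at $238,000.00.
Referral share: 17% of $238,000.00 = $40,460.00; lead counsel retains $238,000.00 − $40,460.00 = $197,540.00.

$197,540.00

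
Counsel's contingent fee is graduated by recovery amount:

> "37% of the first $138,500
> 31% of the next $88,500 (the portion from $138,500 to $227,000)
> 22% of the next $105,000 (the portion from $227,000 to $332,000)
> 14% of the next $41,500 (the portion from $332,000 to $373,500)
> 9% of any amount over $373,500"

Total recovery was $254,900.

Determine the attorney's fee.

First $138,500 at 37% = $51,245.00
Next $88,500 at 31% = $27,435.00
Remaining $27,900 at 22% = $6,138.00
Fee: $51,245.00 + $27,435.00 + $6,138.00 = $84,818.00

$84,818.00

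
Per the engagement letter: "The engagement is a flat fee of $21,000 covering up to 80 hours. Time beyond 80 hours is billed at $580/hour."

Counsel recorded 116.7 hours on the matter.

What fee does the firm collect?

Flat fee: $21,000.00
Excess hours: 116.7 − 80 = 36.7
Overrun: 36.7 × $580 = $21,286.00
Total: $21,000.00 + $21,286.00 = $42,286.00

$42,286.00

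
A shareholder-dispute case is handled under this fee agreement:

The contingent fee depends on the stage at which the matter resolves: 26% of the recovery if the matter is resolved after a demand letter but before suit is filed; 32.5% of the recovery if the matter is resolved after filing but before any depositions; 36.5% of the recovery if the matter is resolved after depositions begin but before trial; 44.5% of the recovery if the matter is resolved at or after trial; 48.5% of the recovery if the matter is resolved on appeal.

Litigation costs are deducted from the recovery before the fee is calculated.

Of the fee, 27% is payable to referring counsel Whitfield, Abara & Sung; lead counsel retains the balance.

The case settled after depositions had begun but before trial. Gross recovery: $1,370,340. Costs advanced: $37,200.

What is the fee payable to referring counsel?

$131,380.95

Fee base (net of costs): $1,370,340 − $37,200 = $1,333,140
The matter settled after depositions had begun but before trial, so the 36.5% rate applies.
$1,333,140 × 36.5% = $486,596.10
Referral share: 27% of $486,596.10 = $131,380.95; lead counsel retains $486,596.10 − $131,380.95 = $355,215.15.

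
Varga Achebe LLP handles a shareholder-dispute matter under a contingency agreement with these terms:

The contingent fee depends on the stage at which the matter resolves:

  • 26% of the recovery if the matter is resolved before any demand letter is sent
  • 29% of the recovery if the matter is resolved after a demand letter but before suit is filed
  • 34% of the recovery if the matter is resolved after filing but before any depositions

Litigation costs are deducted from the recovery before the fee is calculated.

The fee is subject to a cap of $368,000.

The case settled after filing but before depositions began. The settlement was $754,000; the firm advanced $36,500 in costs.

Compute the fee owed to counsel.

$243,950.00

Fee base (net of costs): $754,000 − $36,500 = $717,500
The matter settled after filing but before depositions began, so the 34% rate applies.
$717,500 × 34% = $243,950.00
$243,950.00 is under the $368,000 cap.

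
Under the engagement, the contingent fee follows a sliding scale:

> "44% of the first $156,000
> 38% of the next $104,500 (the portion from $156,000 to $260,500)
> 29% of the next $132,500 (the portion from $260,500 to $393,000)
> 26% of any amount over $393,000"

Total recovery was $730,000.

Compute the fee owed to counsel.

$234,395.00

First $156,000 at 44% = $68,640.00
Next $104,500 at 38% = $39,710.00
Next $132,500 at 29% = $38,425.00
Remaining $337,000 at 26% = $87,620.00
Fee: $68,640.00 + $39,710.00 + $38,425.00 + $87,620.00 = $234,395.00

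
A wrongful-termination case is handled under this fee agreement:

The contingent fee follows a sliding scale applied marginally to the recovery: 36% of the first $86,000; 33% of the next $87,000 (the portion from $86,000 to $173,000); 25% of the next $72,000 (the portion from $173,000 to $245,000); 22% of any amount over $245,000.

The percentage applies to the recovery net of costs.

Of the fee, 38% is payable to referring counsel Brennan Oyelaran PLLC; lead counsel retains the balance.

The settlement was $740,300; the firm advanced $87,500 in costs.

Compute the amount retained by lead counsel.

Fee base (net of costs): $740,300 − $87,500 = $652,800
First $86,000 at 36% = $30,960.00
Next $87,000 at 33% = $28,710.00
Next $72,000 at 25% = $18,000.00
Remaining $407,800 at 22% = $89,716.00
Fee: $30,960.00 + $28,710.00 + $18,000.00 + $89,716.00 = $167,386.00
Referral share: 38% of $167,386.00 = $63,606.68; lead counsel retains $167,386.00 − $63,606.68 = $103,779.32.

$103,779.32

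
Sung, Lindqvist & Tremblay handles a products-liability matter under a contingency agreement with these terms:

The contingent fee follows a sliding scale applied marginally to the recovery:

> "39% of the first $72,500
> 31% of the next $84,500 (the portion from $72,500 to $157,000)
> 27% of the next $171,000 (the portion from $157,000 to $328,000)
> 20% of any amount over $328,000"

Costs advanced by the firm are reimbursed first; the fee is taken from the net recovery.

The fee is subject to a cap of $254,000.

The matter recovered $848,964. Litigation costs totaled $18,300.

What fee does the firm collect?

$201,172.80

Fee base (net of costs): $848,964 − $18,300 = $830,664
First $72,500 at 39% = $28,275.00
Next $84,500 at 31% = $26,195.00
Next $171,000 at 27% = $46,170.00
Remaining $502,664 at 20% = $100,532.80
Fee: $28,275.00 + $26,195.00 + $46,170.00 + $100,532.80 = $201,172.80
$201,172.80 is under the $254,000 cap.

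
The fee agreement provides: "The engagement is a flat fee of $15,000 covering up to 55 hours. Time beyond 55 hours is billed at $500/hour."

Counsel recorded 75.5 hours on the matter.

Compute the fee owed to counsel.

$25,250.00

Flat fee: $15,000.00
Excess hours: 75.5 − 55 = 20.5
Overrun: 20.5 × $500 = $10,250.00
Total: $15,000.00 + $10,250.00 = $25,250.00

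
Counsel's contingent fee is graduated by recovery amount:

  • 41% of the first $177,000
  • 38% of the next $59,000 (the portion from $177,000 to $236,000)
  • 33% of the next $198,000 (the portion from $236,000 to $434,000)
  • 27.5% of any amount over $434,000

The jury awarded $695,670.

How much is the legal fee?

First $177,000 at 41% = $72,570.00
Next $59,000 at 38% = $22,420.00
Next $198,000 at 33% = $65,340.00
Remaining $261,670 at 27.5% = $71,959.25
Fee: $72,570.00 + $22,420.00 + $65,340.00 + $71,959.25 = $232,289.25

$232,289.25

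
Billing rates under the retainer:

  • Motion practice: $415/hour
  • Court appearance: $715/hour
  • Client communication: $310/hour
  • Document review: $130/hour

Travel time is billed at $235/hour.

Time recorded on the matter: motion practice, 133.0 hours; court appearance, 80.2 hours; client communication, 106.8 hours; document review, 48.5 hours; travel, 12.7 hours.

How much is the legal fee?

Motion practice: 133.0 × $415 = $55,195.00
Court appearance: 80.2 × $715 = $57,343.00
Client communication: 106.8 × $310 = $33,108.00
Document review: 48.5 × $130 = $6,305.00
Subtotal: $55,195.00 + $57,343.00 + $33,108.00 + $6,305.00 = $151,951.00
Travel: 12.7 × $235 = $2,984.50
Total: $151,951.00 + $2,984.50 = $154,935.50

$154,935.50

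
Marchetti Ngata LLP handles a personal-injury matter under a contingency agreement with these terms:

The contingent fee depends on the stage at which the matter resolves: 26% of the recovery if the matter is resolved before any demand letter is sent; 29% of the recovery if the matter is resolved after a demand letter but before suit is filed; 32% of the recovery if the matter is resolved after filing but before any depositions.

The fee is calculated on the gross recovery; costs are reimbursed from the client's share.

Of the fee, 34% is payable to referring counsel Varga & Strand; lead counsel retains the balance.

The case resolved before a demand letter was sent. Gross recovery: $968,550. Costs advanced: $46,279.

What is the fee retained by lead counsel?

Fee base is the gross recovery, $968,550; costs are reimbursed separately.
The matter resolved before a demand letter was sent, so the 26% rate applies.
$968,550 × 26% = $251,823.00
Referral share: 34% of $251,823.00 = $85,619.82; lead counsel retains $251,823.00 − $85,619.82 = $166,203.18.

$166,203.18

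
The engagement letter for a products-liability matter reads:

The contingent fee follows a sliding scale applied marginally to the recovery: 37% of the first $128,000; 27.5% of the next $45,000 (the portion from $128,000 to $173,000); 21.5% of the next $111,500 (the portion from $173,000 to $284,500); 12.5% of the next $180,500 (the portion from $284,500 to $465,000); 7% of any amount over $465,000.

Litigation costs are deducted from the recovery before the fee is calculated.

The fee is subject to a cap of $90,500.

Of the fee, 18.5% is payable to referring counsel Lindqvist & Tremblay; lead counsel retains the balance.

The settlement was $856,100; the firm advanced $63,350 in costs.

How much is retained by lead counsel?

$73,757.50

Fee base (net of costs): $856,100 − $63,350 = $792,750
First $128,000 at 37% = $47,360.00
Next $45,000 at 27.5% = $12,375.00
Next $111,500 at 21.5% = $23,972.50
Next $180,500 at 12.5% = $22,562.50
Remaining $327,750 at 7% = $22,942.50
Fee: $47,360.00 + $12,375.00 + $23,972.50 + $22,562.50 + $22,942.50 = $129,212.50
$129,212.50 exceeds the $90,500 cap, so the fee is capped at $90,500.00.
Referral share: 18.5% of $90,500.00 = $16,742.50; lead counsel retains $90,500.00 − $16,742.50 = $73,757.50.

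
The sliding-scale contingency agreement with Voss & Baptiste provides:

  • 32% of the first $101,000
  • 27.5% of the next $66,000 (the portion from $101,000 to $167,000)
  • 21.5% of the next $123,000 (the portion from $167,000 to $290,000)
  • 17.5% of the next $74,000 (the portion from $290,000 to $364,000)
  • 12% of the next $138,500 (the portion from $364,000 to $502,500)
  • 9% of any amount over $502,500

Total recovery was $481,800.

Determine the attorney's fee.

$104,001.00

First $101,000 at 32% = $32,320.00
Next $66,000 at 27.5% = $18,150.00
Next $123,000 at 21.5% = $26,445.00
Next $74,000 at 17.5% = $12,950.00
Remaining $117,800 at 12% = $14,136.00
Fee: $32,320.00 + $18,150.00 + $26,445.00 + $12,950.00 + $14,136.00 = $104,001.00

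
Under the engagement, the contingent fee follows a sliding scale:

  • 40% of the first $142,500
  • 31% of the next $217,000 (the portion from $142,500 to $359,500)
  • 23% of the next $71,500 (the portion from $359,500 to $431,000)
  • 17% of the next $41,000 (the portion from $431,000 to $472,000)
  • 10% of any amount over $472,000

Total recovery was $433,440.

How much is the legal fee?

$141,129.80

First $142,500 at 40% = $57,000.00
Next $217,000 at 31% = $67,270.00
Next $71,500 at 23% = $16,445.00
Remaining $2,440 at 17% = $414.80
Fee: $57,000.00 + $67,270.00 + $16,445.00 + $414.80 = $141,129.80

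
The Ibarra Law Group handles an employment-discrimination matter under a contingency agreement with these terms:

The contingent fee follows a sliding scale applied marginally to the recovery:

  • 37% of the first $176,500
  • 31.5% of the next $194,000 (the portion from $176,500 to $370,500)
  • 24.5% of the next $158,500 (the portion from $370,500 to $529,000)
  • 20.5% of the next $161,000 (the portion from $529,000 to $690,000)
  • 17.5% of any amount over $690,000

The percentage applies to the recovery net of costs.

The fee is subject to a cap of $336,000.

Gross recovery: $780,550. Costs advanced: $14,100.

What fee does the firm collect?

Fee base (net of costs): $780,550 − $14,100 = $766,450
First $176,500 at 37% = $65,305.00
Next $194,000 at 31.5% = $61,110.00
Next $158,500 at 24.5% = $38,832.50
Next $161,000 at 20.5% = $33,005.00
Remaining $76,450 at 17.5% = $13,378.75
Fee: $65,305.00 + $61,110.00 + $38,832.50 + $33,005.00 + $13,378.75 = $211,631.25
$211,631.25 is under the $336,000 cap.

$211,631.25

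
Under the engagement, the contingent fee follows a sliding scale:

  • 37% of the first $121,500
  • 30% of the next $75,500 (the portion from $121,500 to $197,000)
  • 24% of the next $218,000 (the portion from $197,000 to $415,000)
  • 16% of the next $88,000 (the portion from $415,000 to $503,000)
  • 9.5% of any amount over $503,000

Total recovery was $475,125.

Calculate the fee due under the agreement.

$129,545.00

First $121,500 at 37% = $44,955.00
Next $75,500 at 30% = $22,650.00
Next $218,000 at 24% = $52,320.00
Remaining $60,125 at 16% = $9,620.00
Fee: $44,955.00 + $22,650.00 + $52,320.00 + $9,620.00 = $129,545.00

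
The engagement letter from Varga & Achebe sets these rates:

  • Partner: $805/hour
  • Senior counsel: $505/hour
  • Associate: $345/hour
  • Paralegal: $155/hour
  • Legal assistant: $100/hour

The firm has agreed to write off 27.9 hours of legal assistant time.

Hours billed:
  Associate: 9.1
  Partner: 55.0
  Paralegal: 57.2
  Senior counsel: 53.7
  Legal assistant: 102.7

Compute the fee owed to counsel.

$90,879.00

Partner: 55.0 × $805 = $44,275.00
Senior counsel: 53.7 × $505 = $27,118.50
Associate: 9.1 × $345 = $3,139.50
Paralegal: 57.2 × $155 = $8,866.00
Legal assistant: 102.7 × $100 = $10,270.00
Subtotal: $93,669.00
Write-off: 27.9 × $100 = $2,790.00
Total: $93,669.00 − $2,790.00 = $90,879.00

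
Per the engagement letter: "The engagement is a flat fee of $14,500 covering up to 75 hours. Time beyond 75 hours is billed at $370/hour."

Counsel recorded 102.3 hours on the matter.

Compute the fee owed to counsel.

$24,601.00

Flat fee: $14,500.00
Excess hours: 102.3 − 75 = 27.3
Overrun: 27.3 × $370 = $10,101.00
Total: $14,500.00 + $10,101.00 = $24,601.00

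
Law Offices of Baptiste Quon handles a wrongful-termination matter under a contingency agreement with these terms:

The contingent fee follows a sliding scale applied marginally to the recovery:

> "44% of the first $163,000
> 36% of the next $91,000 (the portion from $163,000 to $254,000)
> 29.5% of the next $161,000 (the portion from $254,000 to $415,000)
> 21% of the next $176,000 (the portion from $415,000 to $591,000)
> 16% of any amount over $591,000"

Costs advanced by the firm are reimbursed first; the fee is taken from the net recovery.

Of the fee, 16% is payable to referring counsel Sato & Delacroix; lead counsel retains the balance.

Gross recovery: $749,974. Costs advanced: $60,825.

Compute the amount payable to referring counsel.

$32,742.21

Fee base (net of costs): $749,974 − $60,825 = $689,149
First $163,000 at 44% = $71,720.00
Next $91,000 at 36% = $32,760.00
Next $161,000 at 29.5% = $47,495.00
Next $176,000 at 21% = $36,960.00
Remaining $98,149 at 16% = $15,703.84
Fee: $71,720.00 + $32,760.00 + $47,495.00 + $36,960.00 + $15,703.84 = $204,638.84
Referral share: 16% of $204,638.84 = $32,742.21; lead counsel retains $204,638.84 − $32,742.21 = $171,896.63.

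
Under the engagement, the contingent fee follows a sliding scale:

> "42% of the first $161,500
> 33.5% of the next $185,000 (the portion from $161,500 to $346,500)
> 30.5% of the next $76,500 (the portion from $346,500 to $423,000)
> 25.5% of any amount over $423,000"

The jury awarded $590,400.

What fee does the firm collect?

$195,824.50

First $161,500 at 42% = $67,830.00
Next $185,000 at 33.5% = $61,975.00
Next $76,500 at 30.5% = $23,332.50
Remaining $167,400 at 25.5% = $42,687.00
Fee: $67,830.00 + $61,975.00 + $23,332.50 + $42,687.00 = $195,824.50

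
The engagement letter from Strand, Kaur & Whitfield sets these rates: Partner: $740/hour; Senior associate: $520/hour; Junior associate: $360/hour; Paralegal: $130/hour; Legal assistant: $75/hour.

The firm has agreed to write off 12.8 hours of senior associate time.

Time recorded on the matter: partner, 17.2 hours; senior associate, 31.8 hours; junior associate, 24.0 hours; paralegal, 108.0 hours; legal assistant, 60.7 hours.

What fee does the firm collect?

Partner: 17.2 × $740 = $12,728.00
Senior associate: 31.8 × $520 = $16,536.00
Junior associate: 24.0 × $360 = $8,640.00
Paralegal: 108.0 × $130 = $14,040.00
Legal assistant: 60.7 × $75 = $4,552.50
Subtotal: $56,496.50
Write-off: 12.8 × $520 = $6,656.00
Total: $56,496.50 − $6,656.00 = $49,840.50

$49,840.50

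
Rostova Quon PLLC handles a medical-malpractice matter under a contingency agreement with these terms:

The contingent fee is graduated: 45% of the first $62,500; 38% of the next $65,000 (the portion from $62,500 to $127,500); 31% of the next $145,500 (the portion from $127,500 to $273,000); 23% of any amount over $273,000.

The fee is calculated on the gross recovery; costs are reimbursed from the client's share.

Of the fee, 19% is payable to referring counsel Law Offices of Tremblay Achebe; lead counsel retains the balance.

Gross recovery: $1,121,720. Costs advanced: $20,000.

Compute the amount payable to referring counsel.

Fee base is the gross recovery, $1,121,720; costs are reimbursed separately.
First $62,500 at 45% = $28,125.00
Next $65,000 at 38% = $24,700.00
Next $145,500 at 31% = $45,105.00
Remaining $848,720 at 23% = $195,205.60
Fee: $28,125.00 + $24,700.00 + $45,105.00 + $195,205.60 = $293,135.60
Referral share: 19% of $293,135.60 = $55,695.76; lead counsel retains $293,135.60 − $55,695.76 = $237,439.84.

$55,695.76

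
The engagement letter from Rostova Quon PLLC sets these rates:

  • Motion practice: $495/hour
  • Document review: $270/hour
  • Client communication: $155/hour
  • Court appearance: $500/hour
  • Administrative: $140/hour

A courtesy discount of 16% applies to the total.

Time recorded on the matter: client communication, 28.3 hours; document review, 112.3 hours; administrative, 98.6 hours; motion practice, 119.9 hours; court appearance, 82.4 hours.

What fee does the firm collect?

Motion practice: 119.9 × $495 = $59,350.50
Document review: 112.3 × $270 = $30,321.00
Client communication: 28.3 × $155 = $4,386.50
Court appearance: 82.4 × $500 = $41,200.00
Administrative: 98.6 × $140 = $13,804.00
Subtotal: $149,062.00
Less 16% discount: −$23,849.92
Total: $149,062.00 − $23,849.92 = $125,212.08

$125,212.08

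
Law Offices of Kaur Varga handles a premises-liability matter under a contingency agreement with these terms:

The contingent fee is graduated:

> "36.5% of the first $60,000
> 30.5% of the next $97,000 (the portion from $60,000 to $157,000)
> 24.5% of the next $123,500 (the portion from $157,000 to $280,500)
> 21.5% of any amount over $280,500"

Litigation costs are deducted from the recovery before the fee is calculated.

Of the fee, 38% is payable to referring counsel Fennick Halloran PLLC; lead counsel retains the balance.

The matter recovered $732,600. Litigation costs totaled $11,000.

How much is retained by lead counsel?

Fee base (net of costs): $732,600 − $11,000 = $721,600
First $60,000 at 36.5% = $21,900.00
Next $97,000 at 30.5% = $29,585.00
Next $123,500 at 24.5% = $30,257.50
Remaining $441,100 at 21.5% = $94,836.50
Fee: $21,900.00 + $29,585.00 + $30,257.50 + $94,836.50 = $176,579.00
Referral share: 38% of $176,579.00 = $67,100.02; lead counsel retains $176,579.00 − $67,100.02 = $109,478.98.

$109,478.98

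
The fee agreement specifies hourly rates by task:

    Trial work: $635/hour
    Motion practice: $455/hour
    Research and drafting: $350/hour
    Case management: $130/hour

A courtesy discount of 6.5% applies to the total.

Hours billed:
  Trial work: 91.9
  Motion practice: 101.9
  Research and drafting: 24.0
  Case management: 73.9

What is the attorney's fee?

Trial work: 91.9 × $635 = $58,356.50
Motion practice: 101.9 × $455 = $46,364.50
Research and drafting: 24.0 × $350 = $8,400.00
Case management: 73.9 × $130 = $9,607.00
Subtotal: $122,728.00
Less 6.5% discount: −$7,977.32
Total: $122,728.00 − $7,977.32 = $114,750.68

$114,750.68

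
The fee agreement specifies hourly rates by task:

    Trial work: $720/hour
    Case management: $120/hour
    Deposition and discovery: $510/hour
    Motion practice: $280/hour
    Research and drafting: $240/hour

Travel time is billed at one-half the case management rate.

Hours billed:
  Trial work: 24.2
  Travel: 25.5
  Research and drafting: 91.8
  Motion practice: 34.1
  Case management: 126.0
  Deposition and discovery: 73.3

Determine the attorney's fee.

Trial work: 24.2 × $720 = $17,424.00
Case management: 126.0 × $120 = $15,120.00
Deposition and discovery: 73.3 × $510 = $37,383.00
Motion practice: 34.1 × $280 = $9,548.00
Research and drafting: 91.8 × $240 = $22,032.00
Subtotal: $17,424.00 + $15,120.00 + $37,383.00 + $9,548.00 + $22,032.00 = $101,507.00
Travel: 25.5 × ($120 ÷ 2) = 25.5 × $60.00 = $1,530.00
Total: $101,507.00 + $1,530.00 = $103,037.00

$103,037.00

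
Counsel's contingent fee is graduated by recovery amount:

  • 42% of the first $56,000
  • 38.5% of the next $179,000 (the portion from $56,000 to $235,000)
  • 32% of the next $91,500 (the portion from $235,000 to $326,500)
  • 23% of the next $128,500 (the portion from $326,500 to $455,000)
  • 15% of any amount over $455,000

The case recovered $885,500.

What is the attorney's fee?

First $56,000 at 42% = $23,520.00
Next $179,000 at 38.5% = $68,915.00
Next $91,500 at 32% = $29,280.00
Next $128,500 at 23% = $29,555.00
Remaining $430,500 at 15% = $64,575.00
Fee: $23,520.00 + $68,915.00 + $29,280.00 + $29,555.00 + $64,575.00 = $215,845.00

$215,845.00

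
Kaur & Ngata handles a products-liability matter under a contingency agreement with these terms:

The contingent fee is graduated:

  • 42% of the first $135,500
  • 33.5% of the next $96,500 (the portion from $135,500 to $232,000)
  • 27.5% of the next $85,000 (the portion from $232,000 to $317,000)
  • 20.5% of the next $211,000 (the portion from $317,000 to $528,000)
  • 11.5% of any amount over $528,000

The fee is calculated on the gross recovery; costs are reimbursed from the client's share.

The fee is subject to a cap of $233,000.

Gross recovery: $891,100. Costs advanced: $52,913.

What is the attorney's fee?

Fee base is the gross recovery, $891,100; costs are reimbursed separately.
First $135,500 at 42% = $56,910.00
Next $96,500 at 33.5% = $32,327.50
Next $85,000 at 27.5% = $23,375.00
Next $211,000 at 20.5% = $43,255.00
Remaining $363,100 at 11.5% = $41,756.50
Fee: $56,910.00 + $32,327.50 + $23,375.00 + $43,255.00 + $41,756.50 = $197,624.00
$197,624.00 is under the $233,000 cap.

$197,624.00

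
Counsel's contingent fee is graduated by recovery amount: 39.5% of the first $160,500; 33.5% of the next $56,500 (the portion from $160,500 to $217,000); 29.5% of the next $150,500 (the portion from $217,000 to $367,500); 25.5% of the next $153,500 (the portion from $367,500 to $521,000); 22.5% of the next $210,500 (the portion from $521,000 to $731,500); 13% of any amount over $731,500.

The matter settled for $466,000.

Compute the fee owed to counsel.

$151,840.00

First $160,500 at 39.5% = $63,397.50
Next $56,500 at 33.5% = $18,927.50
Next $150,500 at 29.5% = $44,397.50
Remaining $98,500 at 25.5% = $25,117.50
Fee: $63,397.50 + $18,927.50 + $44,397.50 + $25,117.50 = $151,840.00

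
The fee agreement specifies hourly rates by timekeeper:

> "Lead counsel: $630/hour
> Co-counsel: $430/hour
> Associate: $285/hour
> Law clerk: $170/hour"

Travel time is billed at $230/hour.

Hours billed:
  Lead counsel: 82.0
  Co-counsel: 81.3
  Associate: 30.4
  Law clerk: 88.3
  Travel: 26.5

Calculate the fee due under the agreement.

$116,389.00

Lead counsel: 82.0 × $630 = $51,660.00
Co-counsel: 81.3 × $430 = $34,959.00
Associate: 30.4 × $285 = $8,664.00
Law clerk: 88.3 × $170 = $15,011.00
Subtotal: $51,660.00 + $34,959.00 + $8,664.00 + $15,011.00 = $110,294.00
Travel: 26.5 × $230 = $6,095.00
Total: $110,294.00 + $6,095.00 = $116,389.00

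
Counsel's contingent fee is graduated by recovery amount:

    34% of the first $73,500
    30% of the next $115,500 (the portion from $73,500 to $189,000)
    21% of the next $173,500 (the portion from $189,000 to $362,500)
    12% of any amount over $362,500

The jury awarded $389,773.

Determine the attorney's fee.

$99,347.76

First $73,500 at 34% = $24,990.00
Next $115,500 at 30% = $34,650.00
Next $173,500 at 21% = $36,435.00
Remaining $27,273 at 12% = $3,272.76
Fee: $24,990.00 + $34,650.00 + $36,435.00 + $3,272.76 = $99,347.76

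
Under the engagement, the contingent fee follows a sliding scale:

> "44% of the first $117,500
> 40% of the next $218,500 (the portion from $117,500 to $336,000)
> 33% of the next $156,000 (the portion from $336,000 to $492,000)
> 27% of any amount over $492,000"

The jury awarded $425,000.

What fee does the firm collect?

First $117,500 at 44% = $51,700.00
Next $218,500 at 40% = $87,400.00
Remaining $89,000 at 33% = $29,370.00
Fee: $51,700.00 + $87,400.00 + $29,370.00 = $168,470.00

$168,470.00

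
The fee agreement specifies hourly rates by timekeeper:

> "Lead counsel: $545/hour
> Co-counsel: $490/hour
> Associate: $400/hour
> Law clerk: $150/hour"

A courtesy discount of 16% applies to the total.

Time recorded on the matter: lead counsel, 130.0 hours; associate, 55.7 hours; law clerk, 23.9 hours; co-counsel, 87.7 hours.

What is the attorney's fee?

$117,337.92

Lead counsel: 130.0 × $545 = $70,850.00
Co-counsel: 87.7 × $490 = $42,973.00
Associate: 55.7 × $400 = $22,280.00
Law clerk: 23.9 × $150 = $3,585.00
Subtotal: $139,688.00
Less 16% discount: −$22,350.08
Total: $139,688.00 − $22,350.08 = $117,337.92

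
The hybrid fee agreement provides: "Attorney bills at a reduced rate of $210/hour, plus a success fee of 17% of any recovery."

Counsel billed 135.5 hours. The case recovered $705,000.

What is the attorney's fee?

$148,305.00

Hourly: 135.5 × $210 = $28,455.00
Success fee: 17% of $705,000 = $119,850.00
Total: $28,455.00 + $119,850.00 = $148,305.00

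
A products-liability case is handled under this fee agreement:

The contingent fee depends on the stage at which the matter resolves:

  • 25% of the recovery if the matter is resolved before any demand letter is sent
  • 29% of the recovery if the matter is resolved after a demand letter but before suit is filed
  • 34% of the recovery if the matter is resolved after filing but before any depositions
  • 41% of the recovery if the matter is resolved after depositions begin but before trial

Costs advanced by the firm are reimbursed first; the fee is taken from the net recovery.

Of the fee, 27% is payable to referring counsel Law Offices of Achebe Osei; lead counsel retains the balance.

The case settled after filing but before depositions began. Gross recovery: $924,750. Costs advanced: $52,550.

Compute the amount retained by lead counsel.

Fee base (net of costs): $924,750 − $52,550 = $872,200
The matter settled after filing but before depositions began, so the 34% rate applies.
$872,200 × 34% = $296,548.00
Referral share: 27% of $296,548.00 = $80,067.96; lead counsel retains $296,548.00 − $80,067.96 = $216,480.04.

$216,480.04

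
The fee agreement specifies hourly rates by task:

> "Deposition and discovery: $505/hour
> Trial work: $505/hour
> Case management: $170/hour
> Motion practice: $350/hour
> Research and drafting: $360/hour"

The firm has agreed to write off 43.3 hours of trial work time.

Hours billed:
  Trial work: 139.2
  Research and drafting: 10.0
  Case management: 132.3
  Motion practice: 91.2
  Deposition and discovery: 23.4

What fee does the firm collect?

$118,257.50

Deposition and discovery: 23.4 × $505 = $11,817.00
Trial work: 139.2 × $505 = $70,296.00
Case management: 132.3 × $170 = $22,491.00
Motion practice: 91.2 × $350 = $31,920.00
Research and drafting: 10.0 × $360 = $3,600.00
Subtotal: $140,124.00
Write-off: 43.3 × $505 = $21,866.50
Total: $140,124.00 − $21,866.50 = $118,257.50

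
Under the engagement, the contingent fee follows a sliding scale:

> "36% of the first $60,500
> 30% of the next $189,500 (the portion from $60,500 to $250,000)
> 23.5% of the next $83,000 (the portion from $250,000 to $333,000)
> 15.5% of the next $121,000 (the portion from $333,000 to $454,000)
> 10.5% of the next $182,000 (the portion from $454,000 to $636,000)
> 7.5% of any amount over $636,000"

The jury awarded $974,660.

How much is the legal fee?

First $60,500 at 36% = $21,780.00
Next $189,500 at 30% = $56,850.00
Next $83,000 at 23.5% = $19,505.00
Next $121,000 at 15.5% = $18,755.00
Next $182,000 at 10.5% = $19,110.00
Remaining $338,660 at 7.5% = $25,399.50
Fee: $21,780.00 + $56,850.00 + $19,505.00 + $18,755.00 + $19,110.00 + $25,399.50 = $161,399.50

$161,399.50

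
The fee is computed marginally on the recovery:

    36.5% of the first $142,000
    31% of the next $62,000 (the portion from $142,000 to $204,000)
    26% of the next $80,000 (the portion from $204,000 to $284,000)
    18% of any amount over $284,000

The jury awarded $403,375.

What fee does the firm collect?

$113,337.50

First $142,000 at 36.5% = $51,830.00
Next $62,000 at 31% = $19,220.00
Next $80,000 at 26% = $20,800.00
Remaining $119,375 at 18% = $21,487.50
Fee: $51,830.00 + $19,220.00 + $20,800.00 + $21,487.50 = $113,337.50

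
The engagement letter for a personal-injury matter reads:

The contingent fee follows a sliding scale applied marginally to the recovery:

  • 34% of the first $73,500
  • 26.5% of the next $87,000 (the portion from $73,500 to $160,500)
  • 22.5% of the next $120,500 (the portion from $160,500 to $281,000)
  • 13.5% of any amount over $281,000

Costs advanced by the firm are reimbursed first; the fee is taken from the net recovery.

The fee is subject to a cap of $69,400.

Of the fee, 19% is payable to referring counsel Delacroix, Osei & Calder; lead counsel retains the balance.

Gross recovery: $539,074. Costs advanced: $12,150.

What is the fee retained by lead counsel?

Fee base (net of costs): $539,074 − $12,150 = $526,924
First $73,500 at 34% = $24,990.00
Next $87,000 at 26.5% = $23,055.00
Next $120,500 at 22.5% = $27,112.50
Remaining $245,924 at 13.5% = $33,199.74
Fee: $24,990.00 + $23,055.00 + $27,112.50 + $33,199.74 = $108,357.24
$108,357.24 exceeds the $69,400 cap, so the fee is capped at $69,400.00.
Referral share: 19% of $69,400.00 = $13,186.00; lead counsel retains $69,400.00 − $13,186.00 = $56,214.00.

$56,214.00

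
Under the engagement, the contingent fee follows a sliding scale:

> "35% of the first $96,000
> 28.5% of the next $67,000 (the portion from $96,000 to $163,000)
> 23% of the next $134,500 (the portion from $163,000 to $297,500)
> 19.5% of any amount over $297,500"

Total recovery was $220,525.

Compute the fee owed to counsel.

First $96,000 at 35% = $33,600.00
Next $67,000 at 28.5% = $19,095.00
Remaining $57,525 at 23% = $13,230.75
Fee: $33,600.00 + $19,095.00 + $13,230.75 = $65,925.75

$65,925.75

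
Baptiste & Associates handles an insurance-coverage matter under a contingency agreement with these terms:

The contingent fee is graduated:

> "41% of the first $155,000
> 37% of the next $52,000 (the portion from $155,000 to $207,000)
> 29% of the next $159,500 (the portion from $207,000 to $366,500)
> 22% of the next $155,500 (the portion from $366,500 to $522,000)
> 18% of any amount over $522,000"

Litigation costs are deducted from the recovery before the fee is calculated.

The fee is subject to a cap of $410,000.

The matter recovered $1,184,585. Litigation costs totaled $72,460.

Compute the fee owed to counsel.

$269,477.50

Fee base (net of costs): $1,184,585 − $72,460 = $1,112,125
First $155,000 at 41% = $63,550.00
Next $52,000 at 37% = $19,240.00
Next $159,500 at 29% = $46,255.00
Next $155,500 at 22% = $34,210.00
Remaining $590,125 at 18% = $106,222.50
Fee: $63,550.00 + $19,240.00 + $46,255.00 + $34,210.00 + $106,222.50 = $269,477.50
$269,477.50 is under the $410,000 cap.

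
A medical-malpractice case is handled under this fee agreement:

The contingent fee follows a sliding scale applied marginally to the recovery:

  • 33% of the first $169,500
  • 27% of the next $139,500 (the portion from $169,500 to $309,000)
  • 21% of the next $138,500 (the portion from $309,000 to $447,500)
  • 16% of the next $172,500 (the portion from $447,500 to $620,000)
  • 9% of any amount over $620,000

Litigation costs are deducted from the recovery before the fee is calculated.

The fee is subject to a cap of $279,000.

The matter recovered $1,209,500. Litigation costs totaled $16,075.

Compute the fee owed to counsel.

$201,893.25

Fee base (net of costs): $1,209,500 − $16,075 = $1,193,425
First $169,500 at 33% = $55,935.00
Next $139,500 at 27% = $37,665.00
Next $138,500 at 21% = $29,085.00
Next $172,500 at 16% = $27,600.00
Remaining $573,425 at 9% = $51,608.25
Fee: $55,935.00 + $37,665.00 + $29,085.00 + $27,600.00 + $51,608.25 = $201,893.25
$201,893.25 is under the $279,000 cap.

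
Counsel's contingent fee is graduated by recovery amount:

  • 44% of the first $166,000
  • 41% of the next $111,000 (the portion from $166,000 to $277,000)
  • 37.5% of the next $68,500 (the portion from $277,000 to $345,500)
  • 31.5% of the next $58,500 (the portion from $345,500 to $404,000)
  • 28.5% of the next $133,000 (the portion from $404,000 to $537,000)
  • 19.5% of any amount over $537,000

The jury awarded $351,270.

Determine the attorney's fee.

$146,055.05

First $166,000 at 44% = $73,040.00
Next $111,000 at 41% = $45,510.00
Next $68,500 at 37.5% = $25,687.50
Remaining $5,770 at 31.5% = $1,817.55
Fee: $73,040.00 + $45,510.00 + $25,687.50 + $1,817.55 = $146,055.05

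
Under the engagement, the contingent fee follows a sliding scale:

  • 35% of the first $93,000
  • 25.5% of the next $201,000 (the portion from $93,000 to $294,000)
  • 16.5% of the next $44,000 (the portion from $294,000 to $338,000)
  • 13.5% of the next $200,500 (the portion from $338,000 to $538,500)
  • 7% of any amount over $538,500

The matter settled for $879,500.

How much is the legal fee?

First $93,000 at 35% = $32,550.00
Next $201,000 at 25.5% = $51,255.00
Next $44,000 at 16.5% = $7,260.00
Next $200,500 at 13.5% = $27,067.50
Remaining $341,000 at 7% = $23,870.00
Fee: $32,550.00 + $51,255.00 + $7,260.00 + $27,067.50 + $23,870.00 = $142,002.50

$142,002.50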